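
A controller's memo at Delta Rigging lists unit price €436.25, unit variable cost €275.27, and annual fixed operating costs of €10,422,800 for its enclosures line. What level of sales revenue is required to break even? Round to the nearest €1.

€28,245,412

CM per unit = €436.25 − €275.27 = €160.98; CM ratio = €160.98 / €436.25 = 0.3690.
Break-even revenue = fixed costs × price ÷ CM = €10,422,800 × €436.25 ÷ €160.98 = €28,245,412.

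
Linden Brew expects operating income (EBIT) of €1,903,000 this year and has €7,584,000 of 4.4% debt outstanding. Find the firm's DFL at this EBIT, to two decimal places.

Interest = €333,696.00.
DFL = EBIT ÷ (EBIT − I) = €1,903,000 ÷ (€1,903,000 − €333,696.00) = €1,903,000 ÷ €1,569,304.00 = 1.2126.

1.21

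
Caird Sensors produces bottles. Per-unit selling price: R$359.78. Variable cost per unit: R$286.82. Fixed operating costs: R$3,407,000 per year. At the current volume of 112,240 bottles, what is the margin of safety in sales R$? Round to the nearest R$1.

Contribution margin per unit = R$359.78 − R$286.82 = R$72.96. Break-even units = R$3,407,000 ÷ R$72.96 = 46,696.82; break-even revenue = 46,696.82 × R$359.78 = R$16,800,581.96.
Actual sales revenue = 112,240 × R$359.78 = R$40,381,707.20.
Margin of safety = R$40,381,707.20 − R$16,800,581.96 = R$23,581,125.

R$23,581,125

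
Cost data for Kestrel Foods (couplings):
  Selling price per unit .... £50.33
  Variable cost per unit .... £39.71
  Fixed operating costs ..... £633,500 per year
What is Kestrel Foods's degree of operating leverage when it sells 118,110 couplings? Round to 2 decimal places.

2.02

Contribution at this volume is 118,110 × £10.62 = £1,254,328.20.
Subtracting fixed costs: EBIT = £1,254,328.20 − £633,500 = £620,828.20.
Degree of operating leverage = £1,254,328.20 / £620,828.20 = 2.0204.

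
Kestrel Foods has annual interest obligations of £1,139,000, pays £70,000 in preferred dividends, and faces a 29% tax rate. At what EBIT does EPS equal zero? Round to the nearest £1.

Preferred dividends are paid after tax, so their pre-tax equivalent is £70,000 ÷ (1 − 0.29) = £98,591.55.
EPS = 0 when EBIT covers interest plus the pre-tax preferred burden: £1,139,000 + £98,591.55 = £1,237,591.55.

£1,237,592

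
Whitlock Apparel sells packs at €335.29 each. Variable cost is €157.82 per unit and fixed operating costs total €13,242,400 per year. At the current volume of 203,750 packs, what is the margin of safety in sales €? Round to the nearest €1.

€43,296,775

Contribution margin per unit = €335.29 − €157.82 = €177.47. Break-even units = €13,242,400 ÷ €177.47 = 74,617.68; break-even revenue = 74,617.68 × €335.29 = €25,018,562.55.
Actual sales revenue = 203,750 × €335.29 = €68,315,337.50.
Margin of safety = €68,315,337.50 − €25,018,562.55 = €43,296,775.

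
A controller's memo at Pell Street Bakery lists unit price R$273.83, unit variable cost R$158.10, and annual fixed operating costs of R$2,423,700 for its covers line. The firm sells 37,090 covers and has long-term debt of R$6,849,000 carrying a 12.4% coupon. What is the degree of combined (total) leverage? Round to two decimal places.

4.21

At 37,090 units, contribution = 37,090 × R$115.73 = R$4,292,425.70.
Subtracting fixed costs: EBIT = R$4,292,425.70 − R$2,423,700 = R$1,868,725.70. Interest = R$849,276.00.
DOL = R$4,292,425.70 ÷ R$1,868,725.70 = 2.2970; DFL = R$1,868,725.70 ÷ R$1,019,449.70 = 1.8331.
DCL = DOL × DFL = 2.2970 × 1.8331 = 4.2106.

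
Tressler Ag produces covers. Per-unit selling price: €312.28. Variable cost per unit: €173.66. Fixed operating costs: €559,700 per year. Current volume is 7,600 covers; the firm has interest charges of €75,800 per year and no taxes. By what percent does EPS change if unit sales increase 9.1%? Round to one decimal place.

+22.9%

Total contribution margin = 7,600 × €138.62 = €1,053,512.00.
Subtracting fixed costs: EBIT = €1,053,512.00 − €559,700 = €493,812.00.
Interest = €75,800.00, so EBIT − I = €418,012.00.
DCL = total CM / (EBIT − I) = €1,053,512.00 / €418,012.00 = 2.5203.
EPS therefore changes by 2.5203 × (+9.1%) = +22.9%.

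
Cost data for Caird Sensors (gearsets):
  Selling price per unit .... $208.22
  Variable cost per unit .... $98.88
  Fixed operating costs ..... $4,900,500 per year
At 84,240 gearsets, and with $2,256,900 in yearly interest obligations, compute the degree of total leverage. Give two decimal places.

At 84,240 units, contribution = 84,240 × $109.34 = $9,210,801.60.
Operating income = contribution − fixed costs = $9,210,801.60 − $4,900,500 = $4,310,301.60. Interest = $2,256,900.00, so EBIT − I = $2,053,401.60.
DCL = contribution ÷ (EBIT − I) = $9,210,801.60 ÷ $2,053,401.60 = 4.4856.

4.49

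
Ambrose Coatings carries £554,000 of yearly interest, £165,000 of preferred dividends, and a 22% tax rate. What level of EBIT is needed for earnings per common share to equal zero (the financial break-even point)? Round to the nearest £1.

£765,538

Grossing the preferred dividend up to pre-tax terms: £165,000 / (1 − 0.22) = £211,538.46.
Financial break-even EBIT = interest + D_p ÷ (1 − t) = £554,000 + £211,538.46 = £765,538.46.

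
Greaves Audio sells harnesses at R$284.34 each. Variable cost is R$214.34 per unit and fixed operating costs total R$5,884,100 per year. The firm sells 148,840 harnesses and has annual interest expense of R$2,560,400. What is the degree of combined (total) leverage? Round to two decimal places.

At 148,840 units, contribution = 148,840 × R$70.00 = R$10,418,800.00.
Operating income = contribution − fixed costs = R$10,418,800.00 − R$5,884,100 = R$4,534,700.00. Interest = R$2,560,400.00, so EBIT − I = R$1,974,300.00.
DCL = contribution ÷ (EBIT − I) = R$10,418,800.00 ÷ R$1,974,300.00 = 5.2772.

5.28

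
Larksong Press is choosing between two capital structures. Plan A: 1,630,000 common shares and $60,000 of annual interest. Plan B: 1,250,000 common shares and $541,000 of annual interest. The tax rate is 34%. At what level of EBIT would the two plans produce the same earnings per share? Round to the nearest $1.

$2,123,237

At indifference, (EBIT − 60,000)(1 − t)/1,630,000 = (EBIT − 541,000)(1 − t)/1,250,000.
The (1 − t) factor cancels: (EBIT − 60,000) × 1,250,000 = (EBIT − 541,000) × 1,630,000.
EBIT × (1,630,000 − 1,250,000) = 541,000 × 1,630,000 − 60,000 × 1,250,000 = 806,830,000,000, so EBIT = 806,830,000,000 ÷ 380,000 = 2,123,236.84.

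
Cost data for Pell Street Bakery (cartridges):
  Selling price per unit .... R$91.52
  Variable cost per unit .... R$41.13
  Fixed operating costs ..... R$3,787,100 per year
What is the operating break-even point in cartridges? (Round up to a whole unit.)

75,156 cartridges

Each unit contributes R$91.52 − R$41.13 = R$50.39.
Break-even Q = R$3,787,100 / R$50.39 = 75,155.78 → 75,156 cartridges.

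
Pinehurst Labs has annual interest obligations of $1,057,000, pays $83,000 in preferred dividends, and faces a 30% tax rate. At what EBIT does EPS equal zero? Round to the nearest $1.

$1,175,571

Preferred dividends are paid after tax, so their pre-tax equivalent is $83,000 ÷ (1 − 0.30) = $118,571.43.
EPS = 0 when EBIT covers interest plus the pre-tax preferred burden: $1,057,000 + $118,571.43 = $1,175,571.43.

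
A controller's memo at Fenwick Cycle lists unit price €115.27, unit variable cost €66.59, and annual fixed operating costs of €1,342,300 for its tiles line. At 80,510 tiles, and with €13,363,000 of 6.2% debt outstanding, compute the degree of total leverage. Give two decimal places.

Total contribution margin = 80,510 × €48.68 = €3,919,226.80.
EBIT = €3,919,226.80 − €1,342,300 = €2,576,926.80. Interest = €828,506.00.
DOL = €3,919,226.80 ÷ €2,576,926.80 = 1.5209; DFL = €2,576,926.80 ÷ €1,748,420.80 = 1.4739.
DCL = DOL × DFL = 1.5209 × 1.4739 = 2.2417.

2.24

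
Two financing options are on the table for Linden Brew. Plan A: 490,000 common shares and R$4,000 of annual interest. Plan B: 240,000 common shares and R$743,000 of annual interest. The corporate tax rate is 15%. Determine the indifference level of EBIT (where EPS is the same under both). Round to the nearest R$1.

Set EPS_A = EPS_B: (EBIT − R$4,000)(1 − 0.15) ÷ 490,000 = (EBIT − R$743,000)(1 − 0.15) ÷ 240,000.
Cancelling (1 − t) and cross-multiplying: 240,000·(EBIT − 4,000) = 490,000·(EBIT − 743,000).
EBIT × (490,000 − 240,000) = 743,000 × 490,000 − 4,000 × 240,000 = 363,110,000,000, so EBIT = 363,110,000,000 ÷ 250,000 = 1,452,440.00.

R$1,452,440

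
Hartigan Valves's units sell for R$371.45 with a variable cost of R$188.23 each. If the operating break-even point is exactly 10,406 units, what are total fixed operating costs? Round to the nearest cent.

Contribution margin per unit = R$371.45 − R$188.23 = R$183.22.
Fixed costs = break-even units × CM = 10,406 × R$183.22 = R$1,906,587.32.

R$1,906,587.32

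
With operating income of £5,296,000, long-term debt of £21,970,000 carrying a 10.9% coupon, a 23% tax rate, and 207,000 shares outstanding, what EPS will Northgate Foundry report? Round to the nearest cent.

£10.79

Pre-tax income = £5,296,000 − £2,394,730.00 = £2,901,270.00.
After tax at 23%: net income = £2,901,270.00 × 0.77 = £2,233,977.90.
EPS = £2,233,977.90 ÷ 207,000 = £10.79.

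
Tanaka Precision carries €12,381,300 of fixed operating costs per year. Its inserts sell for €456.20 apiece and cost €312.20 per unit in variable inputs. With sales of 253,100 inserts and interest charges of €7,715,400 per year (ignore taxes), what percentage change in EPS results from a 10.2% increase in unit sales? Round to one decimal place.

Total contribution margin = 253,100 × €144.00 = €36,446,400.00.
EBIT = €36,446,400.00 − €12,381,300 = €24,065,100.00.
Interest = €7,715,400.00, so EBIT − I = €16,349,700.00.
DCL = total CM / (EBIT − I) = €36,446,400.00 / €16,349,700.00 = 2.2292.
EPS therefore changes by 2.2292 × (+10.2%) = +22.7%.

+22.7%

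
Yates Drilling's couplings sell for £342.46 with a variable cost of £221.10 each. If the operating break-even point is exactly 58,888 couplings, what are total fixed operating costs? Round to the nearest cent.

£7,146,647.68

Each unit contributes £342.46 − £221.10 = £121.36.
Since BE = FC / CM, FC = 58,888 × £121.36 = £7,146,647.68.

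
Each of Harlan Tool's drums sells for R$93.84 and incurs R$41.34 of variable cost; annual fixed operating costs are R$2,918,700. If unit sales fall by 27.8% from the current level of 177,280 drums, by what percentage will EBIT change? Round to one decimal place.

Contribution at this volume is 177,280 × R$52.50 = R$9,307,200.00.
Operating income = contribution − fixed costs = R$9,307,200.00 − R$2,918,700 = R$6,388,500.00.
So DOL = total CM / EBIT = R$9,307,200.00 / R$6,388,500.00 = 1.4569.
So EBIT moves 1.4569 × (-27.8%) = -40.5%.

-40.5%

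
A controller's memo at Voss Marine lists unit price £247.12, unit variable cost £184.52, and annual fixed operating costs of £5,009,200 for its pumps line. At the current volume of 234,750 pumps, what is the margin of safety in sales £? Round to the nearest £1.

Contribution margin per unit = £247.12 − £184.52 = £62.60. Break-even units = £5,009,200 ÷ £62.60 = 80,019.17; break-even revenue = 80,019.17 × £247.12 = £19,774,337.12.
Current sales = 234,750 × £247.12 = £58,011,420.00.
Margin of safety = £58,011,420.00 − £19,774,337.12 = £38,237,083.

£38,237,083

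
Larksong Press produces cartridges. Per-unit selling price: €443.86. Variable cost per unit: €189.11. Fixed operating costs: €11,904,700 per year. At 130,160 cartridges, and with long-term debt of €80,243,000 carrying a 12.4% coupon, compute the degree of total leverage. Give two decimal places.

2.93

Total contribution margin = 130,160 × €254.75 = €33,158,260.00.
Operating income = contribution − fixed costs = €33,158,260.00 − €11,904,700 = €21,253,560.00. Interest = €9,950,132.00.
DOL = €33,158,260.00 ÷ €21,253,560.00 = 1.5601; DFL = €21,253,560.00 ÷ €11,303,428.00 = 1.8803.
DCL = DOL × DFL = 1.5601 × 1.8803 = 2.9335.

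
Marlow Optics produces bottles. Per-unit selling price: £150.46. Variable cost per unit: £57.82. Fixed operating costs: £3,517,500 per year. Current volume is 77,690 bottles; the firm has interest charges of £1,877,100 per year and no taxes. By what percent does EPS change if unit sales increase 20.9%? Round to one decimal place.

Contribution at this volume is 77,690 × £92.64 = £7,197,201.60.
Subtracting fixed costs: EBIT = £7,197,201.60 − £3,517,500 = £3,679,701.60.
After interest of £1,877,100.00, pre-tax earnings = £1,802,601.60.
DCL = total CM / (EBIT − I) = £7,197,201.60 / £1,802,601.60 = 3.9927.
%ΔEPS = DCL × %ΔSales = 3.9927 × +20.9% = +83.4%.

+83.4%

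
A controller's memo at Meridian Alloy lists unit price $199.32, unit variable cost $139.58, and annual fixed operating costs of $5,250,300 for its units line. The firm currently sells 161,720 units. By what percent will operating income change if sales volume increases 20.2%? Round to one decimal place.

Contribution at this volume is 161,720 × $59.74 = $9,661,152.80.
Operating income = contribution − fixed costs = $9,661,152.80 − $5,250,300 = $4,410,852.80.
Degree of operating leverage = $9,661,152.80 / $4,410,852.80 = 2.1903.
%ΔEBIT = DOL × %ΔSales = 2.1903 × +20.2% = +44.2%.

+44.2%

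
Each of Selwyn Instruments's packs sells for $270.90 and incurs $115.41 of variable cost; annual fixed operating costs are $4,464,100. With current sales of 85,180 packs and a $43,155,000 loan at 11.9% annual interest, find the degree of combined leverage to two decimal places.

Contribution at this volume is 85,180 × $155.49 = $13,244,638.20.
Subtracting fixed costs: EBIT = $13,244,638.20 − $4,464,100 = $8,780,538.20. Interest = $5,135,445.00, so EBIT − I = $3,645,093.20.
Degree of total leverage = total CM / (EBIT − interest) = $13,244,638.20 / $3,645,093.20 = 3.6336.

3.63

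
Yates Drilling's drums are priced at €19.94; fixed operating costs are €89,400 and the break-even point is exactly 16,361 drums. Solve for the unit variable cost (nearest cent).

€14.48

Contribution per unit must be FC / Q = €89,400 / 16,361 = €5.4642.
Hence VC = price − CM = €19.94 − €5.4642 = €14.48.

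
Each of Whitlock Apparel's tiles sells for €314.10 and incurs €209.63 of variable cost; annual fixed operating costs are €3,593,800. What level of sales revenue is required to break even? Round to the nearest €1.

€10,805,136

Contribution margin per unit = €314.10 − €209.63 = €104.47, a CM ratio of €104.47 ÷ €314.10 = 0.3326.
Break-even revenue = fixed costs × price ÷ CM = €3,593,800 × €314.10 ÷ €104.47 = €10,805,136.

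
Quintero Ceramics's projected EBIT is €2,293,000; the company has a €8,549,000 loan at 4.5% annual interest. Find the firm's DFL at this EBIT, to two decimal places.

Interest = €384,705.00.
Degree of financial leverage = EBIT / (EBIT − interest) = €2,293,000 / €1,908,295.00 = 1.2016.

1.20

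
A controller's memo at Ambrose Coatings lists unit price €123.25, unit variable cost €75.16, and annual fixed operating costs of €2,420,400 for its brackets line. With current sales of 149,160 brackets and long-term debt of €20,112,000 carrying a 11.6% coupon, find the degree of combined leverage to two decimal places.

2.96

Total contribution margin = 149,160 × €48.09 = €7,173,104.40.
Operating income = contribution − fixed costs = €7,173,104.40 − €2,420,400 = €4,752,704.40. Interest = €2,332,992.00, so EBIT − I = €2,419,712.40.
DCL = contribution ÷ (EBIT − I) = €7,173,104.40 ÷ €2,419,712.40 = 2.9644.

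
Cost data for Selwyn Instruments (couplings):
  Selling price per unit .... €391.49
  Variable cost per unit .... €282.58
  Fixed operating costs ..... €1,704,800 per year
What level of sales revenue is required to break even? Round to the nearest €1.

€6,128,107

CM per unit = €391.49 − €282.58 = €108.91; CM ratio = €108.91 / €391.49 = 0.2782.
Break-even sales = FC ÷ CM ratio = €1,704,800 × €391.49 / €108.91 = €6,128,107.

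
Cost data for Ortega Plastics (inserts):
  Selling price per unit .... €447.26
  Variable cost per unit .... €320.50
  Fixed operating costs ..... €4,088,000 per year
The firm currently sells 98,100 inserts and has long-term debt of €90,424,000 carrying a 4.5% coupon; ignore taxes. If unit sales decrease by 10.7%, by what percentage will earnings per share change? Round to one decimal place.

At 98,100 units, contribution = 98,100 × €126.76 = €12,435,156.00.
Subtracting fixed costs: EBIT = €12,435,156.00 − €4,088,000 = €8,347,156.00.
Interest = €4,069,080.00, so EBIT − I = €4,278,076.00.
Degree of combined leverage = contribution ÷ (EBIT − I) = €12,435,156.00 ÷ €4,278,076.00 = 2.9067.
%ΔEPS = DCL × %ΔSales = 2.9067 × -10.7% = -31.1%.

-31.1%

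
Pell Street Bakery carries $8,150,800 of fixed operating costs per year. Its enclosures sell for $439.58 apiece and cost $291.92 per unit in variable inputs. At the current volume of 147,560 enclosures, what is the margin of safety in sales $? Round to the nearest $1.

Contribution margin per unit = $439.58 − $291.92 = $147.66. Break-even units = $8,150,800 ÷ $147.66 = 55,199.78; break-even revenue = 55,199.78 × $439.58 = $24,264,720.74.
Current sales = 147,560 × $439.58 = $64,864,424.80.
Margin of safety = $64,864,424.80 − $24,264,720.74 = $40,599,704.

$40,599,704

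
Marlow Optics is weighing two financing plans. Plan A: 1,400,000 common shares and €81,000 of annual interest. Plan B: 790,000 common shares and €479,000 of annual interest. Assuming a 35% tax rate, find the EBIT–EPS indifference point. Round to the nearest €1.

€994,443

Set EPS_A = EPS_B: (EBIT − €81,000)(1 − 0.35) ÷ 1,400,000 = (EBIT − €479,000)(1 − 0.35) ÷ 790,000.
The (1 − t) factor cancels: (EBIT − 81,000) × 790,000 = (EBIT − 479,000) × 1,400,000.
Solving, EBIT = (479,000·1,400,000 − 81,000·790,000) / (1,400,000 − 790,000) = 606,610,000,000 / 610,000 = 994,442.62.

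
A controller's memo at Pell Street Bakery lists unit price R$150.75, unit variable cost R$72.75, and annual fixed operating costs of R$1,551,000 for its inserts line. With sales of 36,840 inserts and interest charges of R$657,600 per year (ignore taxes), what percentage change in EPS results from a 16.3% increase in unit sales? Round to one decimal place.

+70.4%

Total contribution margin = 36,840 × R$78.00 = R$2,873,520.00.
Operating income = contribution − fixed costs = R$2,873,520.00 − R$1,551,000 = R$1,322,520.00.
Interest = R$657,600.00, so EBIT − I = R$664,920.00.
Degree of combined leverage = contribution ÷ (EBIT − I) = R$2,873,520.00 ÷ R$664,920.00 = 4.3216.
EPS therefore changes by 4.3216 × (+16.3%) = +70.4%.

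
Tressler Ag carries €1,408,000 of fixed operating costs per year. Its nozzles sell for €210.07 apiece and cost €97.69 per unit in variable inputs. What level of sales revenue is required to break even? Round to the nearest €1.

CM per unit = €210.07 − €97.69 = €112.38; CM ratio = €112.38 / €210.07 = 0.5350.
Break-even revenue = fixed costs × price ÷ CM = €1,408,000 × €210.07 ÷ €112.38 = €2,631,950.

€2,631,950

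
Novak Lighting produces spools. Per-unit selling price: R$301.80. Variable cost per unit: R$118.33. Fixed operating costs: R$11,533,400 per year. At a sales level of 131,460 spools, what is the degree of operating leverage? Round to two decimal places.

Total contribution margin = 131,460 × R$183.47 = R$24,118,966.20.
Operating income = contribution − fixed costs = R$24,118,966.20 − R$11,533,400 = R$12,585,566.20.
Degree of operating leverage = R$24,118,966.20 / R$12,585,566.20 = 1.9164.

1.92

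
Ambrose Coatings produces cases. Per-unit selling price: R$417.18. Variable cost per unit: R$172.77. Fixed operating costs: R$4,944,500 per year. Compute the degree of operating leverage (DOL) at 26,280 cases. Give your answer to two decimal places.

4.34

Total contribution margin = 26,280 × R$244.41 = R$6,423,094.80.
Subtracting fixed costs: EBIT = R$6,423,094.80 − R$4,944,500 = R$1,478,594.80.
So DOL = total CM / EBIT = R$6,423,094.80 / R$1,478,594.80 = 4.3441.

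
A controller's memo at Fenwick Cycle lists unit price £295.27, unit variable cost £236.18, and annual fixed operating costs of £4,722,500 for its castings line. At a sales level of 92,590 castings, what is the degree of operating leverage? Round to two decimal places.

Contribution at this volume is 92,590 × £59.09 = £5,471,143.10.
Subtracting fixed costs: EBIT = £5,471,143.10 − £4,722,500 = £748,643.10.
So DOL = total CM / EBIT = £5,471,143.10 / £748,643.10 = 7.3081.

7.31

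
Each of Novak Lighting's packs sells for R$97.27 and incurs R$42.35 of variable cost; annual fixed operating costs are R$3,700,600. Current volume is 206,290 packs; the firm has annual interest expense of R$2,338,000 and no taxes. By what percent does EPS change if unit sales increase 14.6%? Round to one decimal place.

+31.3%

At 206,290 units, contribution = 206,290 × R$54.92 = R$11,329,446.80.
Operating income = contribution − fixed costs = R$11,329,446.80 − R$3,700,600 = R$7,628,846.80.
Interest = R$2,338,000.00, so EBIT − I = R$5,290,846.80.
Degree of combined leverage = contribution ÷ (EBIT − I) = R$11,329,446.80 ÷ R$5,290,846.80 = 2.1413.
EPS therefore changes by 2.1413 × (+14.6%) = +31.3%.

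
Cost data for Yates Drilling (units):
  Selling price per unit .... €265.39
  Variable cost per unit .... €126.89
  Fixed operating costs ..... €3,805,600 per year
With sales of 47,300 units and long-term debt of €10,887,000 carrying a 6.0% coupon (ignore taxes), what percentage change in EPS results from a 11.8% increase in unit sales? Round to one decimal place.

+36.9%

Contribution at this volume is 47,300 × €138.50 = €6,551,050.00.
EBIT = €6,551,050.00 − €3,805,600 = €2,745,450.00.
Interest = €653,220.00, so EBIT − I = €2,092,230.00.
DCL = total CM / (EBIT − I) = €6,551,050.00 / €2,092,230.00 = 3.1311.
EPS therefore changes by 3.1311 × (+11.8%) = +36.9%.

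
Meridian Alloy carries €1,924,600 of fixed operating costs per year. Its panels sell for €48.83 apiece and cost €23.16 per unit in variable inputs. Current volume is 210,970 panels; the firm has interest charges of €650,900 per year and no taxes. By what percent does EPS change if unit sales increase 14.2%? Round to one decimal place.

Total contribution margin = 210,970 × €25.67 = €5,415,599.90.
Operating income = contribution − fixed costs = €5,415,599.90 − €1,924,600 = €3,490,999.90.
After interest of €650,900.00, pre-tax earnings = €2,840,099.90.
Degree of combined leverage = contribution ÷ (EBIT − I) = €5,415,599.90 ÷ €2,840,099.90 = 1.9068.
EPS therefore changes by 1.9068 × (+14.2%) = +27.1%.

+27.1%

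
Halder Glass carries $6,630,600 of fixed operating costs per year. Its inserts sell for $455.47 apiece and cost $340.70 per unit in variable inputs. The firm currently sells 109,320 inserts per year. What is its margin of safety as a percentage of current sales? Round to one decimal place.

47.2%

Each unit contributes $455.47 − $340.70 = $114.77. Break-even units = $6,630,600 ÷ $114.77 = 57,772.94; break-even revenue = 57,772.94 × $455.47 = $26,313,839.70.
Current sales = 109,320 × $455.47 = $49,791,980.40.
Margin of safety = ($49,791,980.40 − $26,313,839.70) ÷ $49,791,980.40 = 47.2%.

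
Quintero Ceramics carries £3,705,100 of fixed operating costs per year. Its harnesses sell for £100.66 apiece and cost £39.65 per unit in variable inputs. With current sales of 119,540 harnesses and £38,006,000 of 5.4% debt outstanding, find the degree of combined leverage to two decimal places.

4.75

At 119,540 units, contribution = 119,540 × £61.01 = £7,293,135.40.
Subtracting fixed costs: EBIT = £7,293,135.40 − £3,705,100 = £3,588,035.40. Interest = £2,052,324.00.
DOL = £7,293,135.40 ÷ £3,588,035.40 = 2.0326; DFL = £3,588,035.40 ÷ £1,535,711.40 = 2.3364.
Combined leverage = 2.0326 × 2.3364 = 4.7490.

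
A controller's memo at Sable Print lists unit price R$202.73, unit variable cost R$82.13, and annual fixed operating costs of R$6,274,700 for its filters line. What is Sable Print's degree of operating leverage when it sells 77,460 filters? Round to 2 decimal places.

3.05

Total contribution margin = 77,460 × R$120.60 = R$9,341,676.00.
Subtracting fixed costs: EBIT = R$9,341,676.00 − R$6,274,700 = R$3,066,976.00.
So DOL = total CM / EBIT = R$9,341,676.00 / R$3,066,976.00 = 3.0459.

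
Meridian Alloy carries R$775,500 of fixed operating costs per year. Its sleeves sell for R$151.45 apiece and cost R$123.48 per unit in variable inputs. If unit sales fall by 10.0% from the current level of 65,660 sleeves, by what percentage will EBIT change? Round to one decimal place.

Total contribution margin = 65,660 × R$27.97 = R$1,836,510.20.
EBIT = R$1,836,510.20 − R$775,500 = R$1,061,010.20.
Degree of operating leverage = R$1,836,510.20 / R$1,061,010.20 = 1.7309.
So EBIT moves 1.7309 × (-10.0%) = -17.3%.

-17.3%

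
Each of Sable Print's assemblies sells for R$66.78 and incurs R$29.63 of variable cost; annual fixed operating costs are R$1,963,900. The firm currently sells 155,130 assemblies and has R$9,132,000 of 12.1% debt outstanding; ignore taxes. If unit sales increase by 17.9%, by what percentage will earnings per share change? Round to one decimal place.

+38.3%

At 155,130 units, contribution = 155,130 × R$37.15 = R$5,763,079.50.
Subtracting fixed costs: EBIT = R$5,763,079.50 − R$1,963,900 = R$3,799,179.50.
Interest = R$1,104,972.00, so EBIT − I = R$2,694,207.50.
DCL = total CM / (EBIT − I) = R$5,763,079.50 / R$2,694,207.50 = 2.1391.
%ΔEPS = DCL × %ΔSales = 2.1391 × +17.9% = +38.3%.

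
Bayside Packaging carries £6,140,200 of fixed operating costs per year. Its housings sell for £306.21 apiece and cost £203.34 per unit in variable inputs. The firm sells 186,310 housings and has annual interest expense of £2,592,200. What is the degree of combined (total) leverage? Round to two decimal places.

At 186,310 units, contribution = 186,310 × £102.87 = £19,165,709.70.
EBIT = £19,165,709.70 − £6,140,200 = £13,025,509.70. Interest = £2,592,200.00, so EBIT − I = £10,433,309.70.
Degree of total leverage = total CM / (EBIT − interest) = £19,165,709.70 / £10,433,309.70 = 1.8370.

1.84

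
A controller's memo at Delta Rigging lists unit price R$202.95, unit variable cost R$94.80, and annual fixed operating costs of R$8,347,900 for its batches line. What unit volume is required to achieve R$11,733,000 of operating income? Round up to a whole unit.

Unit CM = price − variable cost = R$202.95 − R$94.80 = R$108.15.
Units = (FC + target) / CM = (R$8,347,900 + R$11,733,000) / R$108.15 = 185,676.38, so 185,677 batches.

185,677 batches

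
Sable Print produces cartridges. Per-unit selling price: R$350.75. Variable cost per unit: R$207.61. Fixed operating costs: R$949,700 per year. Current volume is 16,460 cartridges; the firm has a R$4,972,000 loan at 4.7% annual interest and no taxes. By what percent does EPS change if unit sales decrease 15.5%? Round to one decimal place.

Contribution at this volume is 16,460 × R$143.14 = R$2,356,084.40.
Subtracting fixed costs: EBIT = R$2,356,084.40 − R$949,700 = R$1,406,384.40.
After interest of R$233,684.00, pre-tax earnings = R$1,172,700.40.
Degree of combined leverage = contribution ÷ (EBIT − I) = R$2,356,084.40 ÷ R$1,172,700.40 = 2.0091.
%ΔEPS = DCL × %ΔSales = 2.0091 × -15.5% = -31.1%.

-31.1%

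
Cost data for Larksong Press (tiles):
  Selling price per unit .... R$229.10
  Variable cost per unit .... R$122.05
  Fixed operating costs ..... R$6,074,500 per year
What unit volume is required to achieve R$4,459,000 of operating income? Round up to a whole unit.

98,398 tiles

Each unit contributes R$229.10 − R$122.05 = R$107.05.
Units = (FC + target) / CM = (R$6,074,500 + R$4,459,000) / R$107.05 = 98,397.94, so 98,398 tiles.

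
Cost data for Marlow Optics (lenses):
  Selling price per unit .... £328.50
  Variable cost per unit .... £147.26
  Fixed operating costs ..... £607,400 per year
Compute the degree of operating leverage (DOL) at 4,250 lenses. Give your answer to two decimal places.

At 4,250 units, contribution = 4,250 × £181.24 = £770,270.00.
EBIT = £770,270.00 − £607,400 = £162,870.00.
So DOL = total CM / EBIT = £770,270.00 / £162,870.00 = 4.7294.

4.73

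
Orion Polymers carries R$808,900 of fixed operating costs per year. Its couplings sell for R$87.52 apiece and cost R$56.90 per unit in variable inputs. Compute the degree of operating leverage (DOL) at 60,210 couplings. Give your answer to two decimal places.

Contribution at this volume is 60,210 × R$30.62 = R$1,843,630.20.
Subtracting fixed costs: EBIT = R$1,843,630.20 − R$808,900 = R$1,034,730.20.
So DOL = total CM / EBIT = R$1,843,630.20 / R$1,034,730.20 = 1.7817.

1.78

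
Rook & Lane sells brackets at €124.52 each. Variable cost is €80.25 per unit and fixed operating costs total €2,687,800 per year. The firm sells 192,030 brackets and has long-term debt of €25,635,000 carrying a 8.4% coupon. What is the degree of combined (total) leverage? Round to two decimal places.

2.32

Total contribution margin = 192,030 × €44.27 = €8,501,168.10.
Operating income = contribution − fixed costs = €8,501,168.10 − €2,687,800 = €5,813,368.10. Interest = €2,153,340.00.
DOL = €8,501,168.10 ÷ €5,813,368.10 = 1.4623; DFL = €5,813,368.10 ÷ €3,660,028.10 = 1.5883.
Combined leverage = 1.4623 × 1.5883 = 2.3226.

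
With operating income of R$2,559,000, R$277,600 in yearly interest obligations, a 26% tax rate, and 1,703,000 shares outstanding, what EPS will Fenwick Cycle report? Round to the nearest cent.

Pre-tax income = R$2,559,000 − R$277,600.00 = R$2,281,400.00.
Net income = R$2,281,400.00 × (1 − 0.26) = R$1,688,236.00.
EPS = R$1,688,236.00 ÷ 1,703,000 = R$0.99.

R$0.99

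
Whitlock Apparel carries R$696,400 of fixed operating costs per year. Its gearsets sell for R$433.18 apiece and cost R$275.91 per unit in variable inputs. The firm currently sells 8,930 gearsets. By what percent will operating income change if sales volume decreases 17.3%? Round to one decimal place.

At 8,930 units, contribution = 8,930 × R$157.27 = R$1,404,421.10.
Operating income = contribution − fixed costs = R$1,404,421.10 − R$696,400 = R$708,021.10.
DOL = contribution ÷ EBIT = R$1,404,421.10 ÷ R$708,021.10 = 1.9836.
Operating income changes by 1.9836 × -17.3% = -34.3%.

-34.3%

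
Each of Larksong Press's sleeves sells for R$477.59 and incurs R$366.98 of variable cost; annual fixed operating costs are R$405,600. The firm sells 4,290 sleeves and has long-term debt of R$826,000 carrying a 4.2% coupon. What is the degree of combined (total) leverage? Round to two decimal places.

At 4,290 units, contribution = 4,290 × R$110.61 = R$474,516.90.
Subtracting fixed costs: EBIT = R$474,516.90 − R$405,600 = R$68,916.90. Interest = R$34,692.00.
DOL = R$474,516.90 ÷ R$68,916.90 = 6.8853; DFL = R$68,916.90 ÷ R$34,224.90 = 2.0136.
Combined leverage = 6.8853 × 2.0136 = 13.8642.

13.86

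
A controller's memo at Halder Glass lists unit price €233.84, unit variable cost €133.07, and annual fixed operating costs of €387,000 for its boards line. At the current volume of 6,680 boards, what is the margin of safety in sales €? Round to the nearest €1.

€664,005

Unit CM = price − variable cost = €233.84 − €133.07 = €100.77. Break-even units = €387,000 ÷ €100.77 = 3,840.43; break-even revenue = 3,840.43 × €233.84 = €898,045.85.
Current sales = 6,680 × €233.84 = €1,562,051.20.
Margin of safety = €1,562,051.20 − €898,045.85 = €664,005.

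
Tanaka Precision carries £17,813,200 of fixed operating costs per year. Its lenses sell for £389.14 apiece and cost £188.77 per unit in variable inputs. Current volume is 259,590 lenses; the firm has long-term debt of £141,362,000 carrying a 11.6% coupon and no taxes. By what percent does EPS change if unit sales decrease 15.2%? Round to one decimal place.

Total contribution margin = 259,590 × £200.37 = £52,014,048.30.
Subtracting fixed costs: EBIT = £52,014,048.30 − £17,813,200 = £34,200,848.30.
Interest = £16,397,992.00, so EBIT − I = £17,802,856.30.
Degree of combined leverage = contribution ÷ (EBIT − I) = £52,014,048.30 ÷ £17,802,856.30 = 2.9217.
EPS therefore changes by 2.9217 × (-15.2%) = -44.4%.

-44.4%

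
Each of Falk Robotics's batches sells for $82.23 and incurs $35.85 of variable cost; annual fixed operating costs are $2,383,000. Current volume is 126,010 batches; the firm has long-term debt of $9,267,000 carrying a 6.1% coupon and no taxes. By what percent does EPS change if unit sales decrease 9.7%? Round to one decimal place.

At 126,010 units, contribution = 126,010 × $46.38 = $5,844,343.80.
EBIT = $5,844,343.80 − $2,383,000 = $3,461,343.80.
Interest = $565,287.00, so EBIT − I = $2,896,056.80.
Degree of combined leverage = contribution ÷ (EBIT − I) = $5,844,343.80 ÷ $2,896,056.80 = 2.0180.
EPS therefore changes by 2.0180 × (-9.7%) = -19.6%.

-19.6%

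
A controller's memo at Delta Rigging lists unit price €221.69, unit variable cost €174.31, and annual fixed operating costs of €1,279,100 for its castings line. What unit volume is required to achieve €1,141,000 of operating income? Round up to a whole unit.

Contribution margin per unit = €221.69 − €174.31 = €47.38.
Required volume = (fixed costs + target profit) ÷ CM = (€1,279,100 + €1,141,000) ÷ €47.38 = 51,078.51, so 51,079 castings.

51,079 castings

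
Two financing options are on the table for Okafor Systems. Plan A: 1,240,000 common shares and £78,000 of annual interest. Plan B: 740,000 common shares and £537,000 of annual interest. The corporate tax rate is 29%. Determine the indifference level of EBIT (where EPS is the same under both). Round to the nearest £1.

Set EPS_A = EPS_B: (EBIT − £78,000)(1 − 0.29) ÷ 1,240,000 = (EBIT − £537,000)(1 − 0.29) ÷ 740,000.
Cancelling (1 − t) and cross-multiplying: 740,000·(EBIT − 78,000) = 1,240,000·(EBIT − 537,000).
EBIT × (1,240,000 − 740,000) = 537,000 × 1,240,000 − 78,000 × 740,000 = 608,160,000,000, so EBIT = 608,160,000,000 ÷ 500,000 = 1,216,320.00.

£1,216,320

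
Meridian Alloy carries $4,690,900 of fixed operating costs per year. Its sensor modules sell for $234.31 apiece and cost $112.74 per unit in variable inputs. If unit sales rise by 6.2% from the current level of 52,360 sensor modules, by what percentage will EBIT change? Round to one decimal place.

At 52,360 units, contribution = 52,360 × $121.57 = $6,365,405.20.
Operating income = contribution − fixed costs = $6,365,405.20 − $4,690,900 = $1,674,505.20.
So DOL = total CM / EBIT = $6,365,405.20 / $1,674,505.20 = 3.8014.
So EBIT moves 3.8014 × (+6.2%) = +23.6%.

+23.6%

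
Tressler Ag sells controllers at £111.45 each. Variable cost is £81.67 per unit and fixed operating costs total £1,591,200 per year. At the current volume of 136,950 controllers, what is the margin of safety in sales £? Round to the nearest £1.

Contribution margin per unit = £111.45 − £81.67 = £29.78. Break-even units = £1,591,200 ÷ £29.78 = 53,431.83; break-even revenue = 53,431.83 × £111.45 = £5,954,977.84.
Actual sales revenue = 136,950 × £111.45 = £15,263,077.50.
Margin of safety = £15,263,077.50 − £5,954,977.84 = £9,308,100.

£9,308,100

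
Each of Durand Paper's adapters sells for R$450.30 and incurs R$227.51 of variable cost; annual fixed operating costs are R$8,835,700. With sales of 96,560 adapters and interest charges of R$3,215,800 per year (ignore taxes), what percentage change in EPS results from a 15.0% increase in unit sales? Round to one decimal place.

+34.1%

Total contribution margin = 96,560 × R$222.79 = R$21,512,602.40.
Operating income = contribution − fixed costs = R$21,512,602.40 − R$8,835,700 = R$12,676,902.40.
Interest = R$3,215,800.00, so EBIT − I = R$9,461,102.40.
DCL = total CM / (EBIT − I) = R$21,512,602.40 / R$9,461,102.40 = 2.2738.
EPS therefore changes by 2.2738 × (+15.0%) = +34.1%.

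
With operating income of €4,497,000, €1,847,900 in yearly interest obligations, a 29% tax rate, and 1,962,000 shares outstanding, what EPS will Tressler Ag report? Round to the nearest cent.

€0.96

Pre-tax income = €4,497,000 − €1,847,900.00 = €2,649,100.00.
After tax at 29%: net income = €2,649,100.00 × 0.71 = €1,880,861.00.
Per share: €1,880,861.00 / 1,962,000 shares = €0.96.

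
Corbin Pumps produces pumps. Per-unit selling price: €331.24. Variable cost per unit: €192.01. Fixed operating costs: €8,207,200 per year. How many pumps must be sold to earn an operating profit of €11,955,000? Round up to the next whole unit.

Each unit contributes €331.24 − €192.01 = €139.23.
Units = (FC + target) / CM = (€8,207,200 + €11,955,000) / €139.23 = 144,812.18, so 144,813 pumps.

144,813 pumps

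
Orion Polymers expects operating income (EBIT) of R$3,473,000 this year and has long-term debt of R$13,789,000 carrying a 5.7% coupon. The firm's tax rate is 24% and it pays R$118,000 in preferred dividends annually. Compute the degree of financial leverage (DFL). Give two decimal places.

1.37

Annual interest charges come to R$785,973.00.
Preferred dividends grossed up pre-tax: R$118,000 / (1 − 0.24) = R$155,263.16.
DFL = EBIT ÷ [EBIT − I − D_p/(1−t)] = R$3,473,000 ÷ [R$3,473,000 − R$785,973.00 − R$155,263.16] = R$3,473,000 ÷ R$2,531,763.84 = 1.3718.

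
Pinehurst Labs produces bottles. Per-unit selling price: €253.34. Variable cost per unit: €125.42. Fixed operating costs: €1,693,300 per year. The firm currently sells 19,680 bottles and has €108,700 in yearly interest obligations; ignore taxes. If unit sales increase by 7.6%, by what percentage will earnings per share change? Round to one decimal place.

Contribution at this volume is 19,680 × €127.92 = €2,517,465.60.
Subtracting fixed costs: EBIT = €2,517,465.60 − €1,693,300 = €824,165.60.
After interest of €108,700.00, pre-tax earnings = €715,465.60.
Degree of combined leverage = contribution ÷ (EBIT − I) = €2,517,465.60 ÷ €715,465.60 = 3.5186.
EPS therefore changes by 3.5186 × (+7.6%) = +26.7%.

+26.7%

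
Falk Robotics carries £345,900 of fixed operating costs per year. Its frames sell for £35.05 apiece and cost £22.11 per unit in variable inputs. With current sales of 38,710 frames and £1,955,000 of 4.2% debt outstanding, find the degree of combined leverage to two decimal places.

At 38,710 units, contribution = 38,710 × £12.94 = £500,907.40.
Subtracting fixed costs: EBIT = £500,907.40 − £345,900 = £155,007.40. Interest = £82,110.00, so EBIT − I = £72,897.40.
DCL = contribution ÷ (EBIT − I) = £500,907.40 ÷ £72,897.40 = 6.8714.

6.87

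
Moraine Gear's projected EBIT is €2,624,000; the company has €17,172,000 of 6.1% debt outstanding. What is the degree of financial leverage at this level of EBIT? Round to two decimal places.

1.66

Interest = €1,047,492.00.
DFL = EBIT ÷ (EBIT − I) = €2,624,000 ÷ (€2,624,000 − €1,047,492.00) = €2,624,000 ÷ €1,576,508.00 = 1.6644.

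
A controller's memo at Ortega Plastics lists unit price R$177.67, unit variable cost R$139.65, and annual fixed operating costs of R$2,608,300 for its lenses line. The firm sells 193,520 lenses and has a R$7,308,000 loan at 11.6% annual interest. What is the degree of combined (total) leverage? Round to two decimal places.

At 193,520 units, contribution = 193,520 × R$38.02 = R$7,357,630.40.
EBIT = R$7,357,630.40 − R$2,608,300 = R$4,749,330.40. Interest = R$847,728.00, so EBIT − I = R$3,901,602.40.
DCL = contribution ÷ (EBIT − I) = R$7,357,630.40 ÷ R$3,901,602.40 = 1.8858.

1.89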